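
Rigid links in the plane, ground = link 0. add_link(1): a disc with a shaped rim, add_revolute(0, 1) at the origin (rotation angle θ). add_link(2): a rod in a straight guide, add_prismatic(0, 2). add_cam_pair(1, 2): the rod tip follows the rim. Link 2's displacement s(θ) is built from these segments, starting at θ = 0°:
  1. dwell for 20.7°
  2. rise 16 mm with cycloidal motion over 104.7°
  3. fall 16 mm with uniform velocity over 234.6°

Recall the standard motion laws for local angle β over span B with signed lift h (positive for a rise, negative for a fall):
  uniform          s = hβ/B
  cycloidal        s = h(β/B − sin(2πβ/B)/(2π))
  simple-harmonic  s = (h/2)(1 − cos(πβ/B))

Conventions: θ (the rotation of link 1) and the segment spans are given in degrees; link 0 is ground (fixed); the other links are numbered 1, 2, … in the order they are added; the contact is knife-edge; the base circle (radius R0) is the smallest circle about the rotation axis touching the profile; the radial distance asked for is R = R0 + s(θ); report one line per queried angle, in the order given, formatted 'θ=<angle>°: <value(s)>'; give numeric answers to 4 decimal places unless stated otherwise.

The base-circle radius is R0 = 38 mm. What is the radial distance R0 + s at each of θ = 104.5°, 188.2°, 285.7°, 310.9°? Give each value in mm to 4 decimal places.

segment 1 (0° to 20.7°, dwell): s unchanged at 0.0000
θ = 104.5° falls in segment 2 (20.7° to 125.4°, cycloidal, h = 16): β = 104.5 − 20.7 = 83.8°, B = 104.7°; Δs = 16·(0.8004 − sin(2π·0.8004)/(2π)) = 15.2261; s = 0.0000 + 15.2261 = 15.2261
segment 2 (20.7° to 125.4°, cycloidal, h = 16) is passed completely: s = 0.0000 + (16) = 16.0000
θ = 188.2° falls in segment 3 (125.4° to 360°, uniform, h = -16): β = 188.2 − 125.4 = 62.8°, B = 234.6°; Δs = -16·62.8/234.6 = -4.2830; s = 16.0000 − 4.2830 = 11.7170
θ = 285.7° falls in segment 3 (125.4° to 360°, uniform, h = -16): β = 285.7 − 125.4 = 160.3°, B = 234.6°; Δs = -16·160.3/234.6 = -10.9327; s = 16.0000 − 10.9327 = 5.0673
θ = 310.9° falls in segment 3 (125.4° to 360°, uniform, h = -16): β = 310.9 − 125.4 = 185.5°, B = 234.6°; Δs = -16·185.5/234.6 = -12.6513; s = 16.0000 − 12.6513 = 3.3487
θ=104.5°: R = R0 + s = 38 + 15.2261 = 53.2261
θ=188.2°: R = R0 + s = 38 + 11.7170 = 49.7170
θ=285.7°: R = R0 + s = 38 + 5.0673 = 43.0673
θ=310.9°: R = R0 + s = 38 + 3.3487 = 41.3487

θ=104.5°: 53.2261
θ=188.2°: 49.7170
θ=285.7°: 43.0673
θ=310.9°: 41.3487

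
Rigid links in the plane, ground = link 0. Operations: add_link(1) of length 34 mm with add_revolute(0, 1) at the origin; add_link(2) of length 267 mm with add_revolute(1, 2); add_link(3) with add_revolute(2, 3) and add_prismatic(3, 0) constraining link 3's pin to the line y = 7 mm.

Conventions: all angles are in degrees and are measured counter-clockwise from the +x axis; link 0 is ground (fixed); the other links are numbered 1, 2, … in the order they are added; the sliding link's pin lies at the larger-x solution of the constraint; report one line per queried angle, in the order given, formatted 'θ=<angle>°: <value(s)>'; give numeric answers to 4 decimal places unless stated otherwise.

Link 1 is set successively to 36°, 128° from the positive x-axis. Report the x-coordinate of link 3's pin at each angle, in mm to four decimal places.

geometry: r = 34 mm, L = 267 mm, e = 7 mm
θ=36°: crank pin P = (r cos θ, r sin θ) = (27.506578, 19.984699)
θ=36°: h = r sin θ − e = 19.984699 − 7 = 12.984699
θ=36°: x = r cos θ + √(L² − h²) = 27.506578 + 266.684078 = 294.190656
θ=128°: crank pin P = (r cos θ, r sin θ) = (-20.932490, 26.792366)
θ=128°: h = r sin θ − e = 26.792366 − 7 = 19.792366
θ=128°: x = r cos θ + √(L² − h²) = -20.932490 + 266.265398 = 245.332908

θ=36°: 294.1907
θ=128°: 245.3329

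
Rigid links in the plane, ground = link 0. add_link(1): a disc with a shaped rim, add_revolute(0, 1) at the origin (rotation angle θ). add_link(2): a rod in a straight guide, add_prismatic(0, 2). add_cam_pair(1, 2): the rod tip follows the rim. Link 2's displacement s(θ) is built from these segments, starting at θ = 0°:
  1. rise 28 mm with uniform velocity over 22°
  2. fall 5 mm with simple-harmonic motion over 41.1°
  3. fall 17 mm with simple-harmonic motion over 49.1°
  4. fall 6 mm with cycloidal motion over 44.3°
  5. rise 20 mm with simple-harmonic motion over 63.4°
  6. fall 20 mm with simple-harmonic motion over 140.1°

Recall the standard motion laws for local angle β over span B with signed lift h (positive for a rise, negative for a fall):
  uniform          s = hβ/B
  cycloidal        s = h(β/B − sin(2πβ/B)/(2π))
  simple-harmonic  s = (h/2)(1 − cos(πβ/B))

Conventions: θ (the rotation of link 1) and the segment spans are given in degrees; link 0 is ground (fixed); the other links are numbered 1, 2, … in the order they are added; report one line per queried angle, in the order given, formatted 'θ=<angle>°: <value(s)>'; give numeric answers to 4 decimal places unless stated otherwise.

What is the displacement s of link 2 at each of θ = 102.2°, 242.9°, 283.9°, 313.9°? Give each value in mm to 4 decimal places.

segment 1 (0° to 22°, uniform, h = 28) is passed completely: s = 0.0000 + (28) = 28.0000
segment 2 (22° to 63.1°, simple-harmonic, h = -5) is passed completely: s = 28.0000 + (-5) = 23.0000
θ = 102.2° falls in segment 3 (63.1° to 112.2°, simple-harmonic, h = -17): β = 102.2 − 63.1 = 39.1°, B = 49.1°; Δs = -17/2·(1 − cos(π·0.7963)) = -15.3186; s = 23.0000 − 15.3186 = 7.6814
segment 3 (63.1° to 112.2°, simple-harmonic, h = -17) is passed completely: s = 23.0000 + (-17) = 6.0000
segment 4 (112.2° to 156.5°, cycloidal, h = -6) is passed completely: s = 6.0000 + (-6) = 0.0000
segment 5 (156.5° to 219.9°, simple-harmonic, h = 20) is passed completely: s = 0.0000 + (20) = 20.0000
θ = 242.9° falls in segment 6 (219.9° to 360°, simple-harmonic, h = -20): β = 242.9 − 219.9 = 23°, B = 140.1°; Δs = -20/2·(1 − cos(π·0.1642)) = -1.3008; s = 20.0000 − 1.3008 = 18.6992
θ = 283.9° falls in segment 6 (219.9° to 360°, simple-harmonic, h = -20): β = 283.9 − 219.9 = 64°, B = 140.1°; Δs = -20/2·(1 − cos(π·0.4568)) = -8.6475; s = 20.0000 − 8.6475 = 11.3525
θ = 313.9° falls in segment 6 (219.9° to 360°, simple-harmonic, h = -20): β = 313.9 − 219.9 = 94°, B = 140.1°; Δs = -20/2·(1 − cos(π·0.6709)) = -15.1161; s = 20.0000 − 15.1161 = 4.8839

θ=102.2°: 7.6814
θ=242.9°: 18.6992
θ=283.9°: 11.3525
θ=313.9°: 4.8839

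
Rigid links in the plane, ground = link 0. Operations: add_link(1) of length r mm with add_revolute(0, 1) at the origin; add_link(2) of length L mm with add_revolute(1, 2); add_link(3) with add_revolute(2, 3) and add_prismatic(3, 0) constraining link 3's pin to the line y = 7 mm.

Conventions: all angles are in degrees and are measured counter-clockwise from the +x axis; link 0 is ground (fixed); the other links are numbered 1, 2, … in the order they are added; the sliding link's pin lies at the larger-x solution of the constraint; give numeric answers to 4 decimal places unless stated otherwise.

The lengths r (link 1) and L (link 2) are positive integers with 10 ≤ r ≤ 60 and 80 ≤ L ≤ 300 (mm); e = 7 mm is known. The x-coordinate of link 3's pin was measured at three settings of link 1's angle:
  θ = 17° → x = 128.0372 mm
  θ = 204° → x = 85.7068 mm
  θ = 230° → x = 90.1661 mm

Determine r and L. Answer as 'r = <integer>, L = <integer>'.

constraint per measurement: (x − r cos θ)² + (r sin θ − e)² = L²
subtracting the θ₁ and θ₂ equations cancels the r² and L² terms:
r = (x₁² − x₂²) / (2[(x₁cos θ₁ + e sin θ₁) − (x₂cos θ₂ + e sin θ₂)]) = 22.0000 → r = 22
L² = (x₁ − r cos θ₁)² + (r sin θ₁ − e)² = 11449.0004 → L = 107.0000 → L = 107
check at θ₃=230°: x = 90.1661 (printed 90.1661) ✓

r = 22, L = 107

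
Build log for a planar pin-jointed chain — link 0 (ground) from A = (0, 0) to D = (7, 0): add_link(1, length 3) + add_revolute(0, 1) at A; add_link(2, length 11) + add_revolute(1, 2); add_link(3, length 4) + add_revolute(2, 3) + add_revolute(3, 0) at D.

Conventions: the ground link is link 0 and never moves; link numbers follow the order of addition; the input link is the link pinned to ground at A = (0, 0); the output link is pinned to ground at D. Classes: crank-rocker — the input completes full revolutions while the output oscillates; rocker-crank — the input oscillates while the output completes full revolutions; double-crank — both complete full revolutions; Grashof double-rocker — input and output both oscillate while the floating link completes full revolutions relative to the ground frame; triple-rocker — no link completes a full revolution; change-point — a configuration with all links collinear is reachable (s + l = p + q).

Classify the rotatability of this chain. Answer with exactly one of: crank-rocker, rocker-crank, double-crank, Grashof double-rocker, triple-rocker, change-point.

lengths: ground=7, input=3, coupler=11, output=4
sorted: s=3 (shortest), l=11 (longest), p+q=11
s + l = 14 vs p + q = 11
s + l > p + q → non-Grashof → no link fully rotates → triple-rocker

triple-rocker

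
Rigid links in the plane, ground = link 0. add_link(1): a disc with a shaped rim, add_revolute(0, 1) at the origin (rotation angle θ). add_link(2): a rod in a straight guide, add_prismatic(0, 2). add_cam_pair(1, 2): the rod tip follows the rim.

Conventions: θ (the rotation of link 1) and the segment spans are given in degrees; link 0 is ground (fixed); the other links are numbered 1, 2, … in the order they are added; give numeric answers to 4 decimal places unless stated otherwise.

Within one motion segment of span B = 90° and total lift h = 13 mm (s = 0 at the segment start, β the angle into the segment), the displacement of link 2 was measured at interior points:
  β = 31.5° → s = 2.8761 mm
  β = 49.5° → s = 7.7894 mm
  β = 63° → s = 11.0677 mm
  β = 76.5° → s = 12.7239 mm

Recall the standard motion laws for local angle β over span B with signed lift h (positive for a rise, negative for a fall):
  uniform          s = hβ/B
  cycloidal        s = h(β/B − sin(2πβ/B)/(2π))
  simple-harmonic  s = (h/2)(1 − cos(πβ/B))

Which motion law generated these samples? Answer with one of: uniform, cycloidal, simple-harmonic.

candidates at β/B = r: uniform s = h·r (linear in β); cycloidal s = h·(r − sin(2πr)/(2π)); simple-harmonic s = (h/2)(1 − cos(πr))
β=31.5°: printed 2.8761 | uniform 4.5500, cycloidal 2.8761, simple-harmonic 3.5491
β=49.5°: printed 7.7894 | uniform 7.1500, cycloidal 7.7894, simple-harmonic 7.5168
β=63°: printed 11.0677 | uniform 9.1000, cycloidal 11.0677, simple-harmonic 10.3206
β=76.5°: printed 12.7239 | uniform 11.0500, cycloidal 12.7239, simple-harmonic 12.2915
only one law matches every sample → cycloidal

cycloidal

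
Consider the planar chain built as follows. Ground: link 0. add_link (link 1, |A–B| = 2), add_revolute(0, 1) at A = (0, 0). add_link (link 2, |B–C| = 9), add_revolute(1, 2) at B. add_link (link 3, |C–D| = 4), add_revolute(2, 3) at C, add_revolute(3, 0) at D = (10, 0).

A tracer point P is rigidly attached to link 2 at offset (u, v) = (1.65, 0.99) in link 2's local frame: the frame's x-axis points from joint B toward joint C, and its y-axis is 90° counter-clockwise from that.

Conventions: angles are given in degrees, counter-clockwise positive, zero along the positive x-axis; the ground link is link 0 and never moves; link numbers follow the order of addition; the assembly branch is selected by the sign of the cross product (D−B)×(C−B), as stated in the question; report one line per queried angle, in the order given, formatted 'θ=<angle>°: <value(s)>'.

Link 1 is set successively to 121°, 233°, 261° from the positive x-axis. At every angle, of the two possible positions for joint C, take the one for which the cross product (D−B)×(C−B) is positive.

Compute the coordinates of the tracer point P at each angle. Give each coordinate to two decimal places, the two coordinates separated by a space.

A=(0,0), D=(10.00,0)
θ=121°: B = A + 2.00·(cos121°, sin121°) = (-1.0301, 1.7143)
θ=121°: |BD| = 11.1625
θ=121°: circle(B,9.00) ∩ circle(D,4.00): a=8.4928, h=2.9787
θ=121°:   candidates: C₊=(7.8194,3.3534) cross=33.250; C₋=(6.9045,-2.5333) cross=-33.250
θ=121°:   branch + wants cross > 0 → take C=(7.8194,3.3534) (cross=33.250)
θ=121°: ex = (C−B)/|BC| = (0.9833,0.1821); ey = (-0.1821,0.9833)
θ=121°: P = B + 1.65·ex + 0.99·ey = (0.4120,2.9883)
θ=233°: B = A + 2.00·(cos233°, sin233°) = (-1.2036, -1.5973)
θ=233°: |BD| = 11.3169
θ=233°: circle(B,9.00) ∩ circle(D,4.00): a=8.5303, h=2.8696
θ=233°:   candidates: C₊=(6.8362,2.4476) cross=32.475; C₋=(7.6463,-3.2342) cross=-32.475
θ=233°:   branch + wants cross > 0 → take C=(6.8362,2.4476) (cross=32.475)
θ=233°: ex = (C−B)/|BC| = (0.8933,0.4494); ey = (-0.4494,0.8933)
θ=233°: P = B + 1.65·ex + 0.99·ey = (-0.1746,0.0287)
θ=261°: B = A + 2.00·(cos261°, sin261°) = (-0.3129, -1.9754)
θ=261°: |BD| = 10.5004
θ=261°: circle(B,9.00) ∩ circle(D,4.00): a=8.3453, h=3.3698
θ=261°:   candidates: C₊=(7.2495,2.9043) cross=35.384; C₋=(8.5174,-3.7151) cross=-35.384
θ=261°:   branch + wants cross > 0 → take C=(7.2495,2.9043) (cross=35.384)
θ=261°: ex = (C−B)/|BC| = (0.8403,0.5422); ey = (-0.5422,0.8403)
θ=261°: P = B + 1.65·ex + 0.99·ey = (0.5368,-0.2489)

θ=121°: 0.41 2.99
θ=233°: -0.17 0.03
θ=261°: 0.54 -0.25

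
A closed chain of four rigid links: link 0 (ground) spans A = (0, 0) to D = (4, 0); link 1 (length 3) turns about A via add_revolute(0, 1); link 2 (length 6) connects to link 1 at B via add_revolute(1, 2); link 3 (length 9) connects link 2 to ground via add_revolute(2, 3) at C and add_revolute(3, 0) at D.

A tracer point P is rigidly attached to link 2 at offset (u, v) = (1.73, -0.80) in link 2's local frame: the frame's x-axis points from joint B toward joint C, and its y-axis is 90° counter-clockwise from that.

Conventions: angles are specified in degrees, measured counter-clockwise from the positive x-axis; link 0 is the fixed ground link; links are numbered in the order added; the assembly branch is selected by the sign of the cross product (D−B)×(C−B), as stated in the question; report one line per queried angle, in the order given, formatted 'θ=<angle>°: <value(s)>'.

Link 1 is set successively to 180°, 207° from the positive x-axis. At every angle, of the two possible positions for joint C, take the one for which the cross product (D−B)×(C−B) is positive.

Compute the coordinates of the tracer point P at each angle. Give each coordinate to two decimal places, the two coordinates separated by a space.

A=(0,0), D=(4.00,0)
θ=180°: B = A + 3.00·(cos180°, sin180°) = (-3.0000, 0.0000)
θ=180°: |BD| = 7.0000
θ=180°: circle(B,6.00) ∩ circle(D,9.00): a=0.2857, h=5.9932
θ=180°:   candidates: C₊=(-2.7143,5.9932) cross=41.952; C₋=(-2.7143,-5.9932) cross=-41.952
θ=180°:   branch + wants cross > 0 → take C=(-2.7143,5.9932) (cross=41.952)
θ=180°: ex = (C−B)/|BC| = (0.0476,0.9989); ey = (-0.9989,0.0476)
θ=180°: P = B + 1.73·ex + -0.80·ey = (-2.1185,1.6899)
θ=207°: B = A + 3.00·(cos207°, sin207°) = (-2.6730, -1.3620)
θ=207°: |BD| = 6.8106
θ=207°: circle(B,6.00) ∩ circle(D,9.00): a=0.1016, h=5.9991
θ=207°:   candidates: C₊=(-3.7732,4.5363) cross=40.858; C₋=(-1.3738,-7.2196) cross=-40.858
θ=207°:   branch + wants cross > 0 → take C=(-3.7732,4.5363) (cross=40.858)
θ=207°: ex = (C−B)/|BC| = (-0.1834,0.9830); ey = (-0.9830,-0.1834)
θ=207°: P = B + 1.73·ex + -0.80·ey = (-2.2038,0.4854)

θ=180°: -2.12 1.69
θ=207°: -2.20 0.49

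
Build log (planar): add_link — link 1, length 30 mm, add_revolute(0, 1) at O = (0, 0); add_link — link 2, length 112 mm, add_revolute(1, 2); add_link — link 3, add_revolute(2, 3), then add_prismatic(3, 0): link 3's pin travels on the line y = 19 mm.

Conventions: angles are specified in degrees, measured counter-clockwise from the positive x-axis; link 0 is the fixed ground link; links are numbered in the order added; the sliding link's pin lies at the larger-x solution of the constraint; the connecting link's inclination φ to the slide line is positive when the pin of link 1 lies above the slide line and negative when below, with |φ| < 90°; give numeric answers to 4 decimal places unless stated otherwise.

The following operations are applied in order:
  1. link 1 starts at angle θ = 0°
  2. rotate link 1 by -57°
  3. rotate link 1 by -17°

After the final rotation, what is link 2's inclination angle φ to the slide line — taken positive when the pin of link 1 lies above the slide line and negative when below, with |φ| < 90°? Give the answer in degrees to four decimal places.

geometry: r = 30 mm, L = 112 mm, e = 19 mm; θ starts at 0°
rotate link 1 by -57°: θ ← 0° -57° = -57°
rotate link 1 by -17°: θ ← -57° -17° = -74°
h = r sin θ − e = -28.837851 − 19 = -47.837851
sin φ = h / L = -47.837851 / 112 = -0.42712367
φ = arcsin(-0.42712367) = -25.285159°

-25.2852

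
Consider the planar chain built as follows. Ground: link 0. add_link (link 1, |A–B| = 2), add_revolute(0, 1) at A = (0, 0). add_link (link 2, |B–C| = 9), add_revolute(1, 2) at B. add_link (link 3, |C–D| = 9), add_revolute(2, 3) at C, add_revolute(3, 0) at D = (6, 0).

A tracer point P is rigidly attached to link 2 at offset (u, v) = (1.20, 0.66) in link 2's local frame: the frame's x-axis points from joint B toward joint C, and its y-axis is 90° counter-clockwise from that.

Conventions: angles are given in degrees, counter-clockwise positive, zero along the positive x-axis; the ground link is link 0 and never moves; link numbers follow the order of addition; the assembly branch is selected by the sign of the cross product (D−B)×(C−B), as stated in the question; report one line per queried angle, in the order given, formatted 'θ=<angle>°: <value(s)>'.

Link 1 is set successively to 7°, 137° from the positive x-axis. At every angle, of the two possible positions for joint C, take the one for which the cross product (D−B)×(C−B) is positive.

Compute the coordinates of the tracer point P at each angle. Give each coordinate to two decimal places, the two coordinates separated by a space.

A=(0,0), D=(6.00,0)
θ=7°: B = A + 2.00·(cos7°, sin7°) = (1.9851, 0.2437)
θ=7°: |BD| = 4.0223
θ=7°: circle(B,9.00) ∩ circle(D,9.00): a=2.0111, h=8.7724
θ=7°:   candidates: C₊=(4.5241,8.8782) cross=35.285; C₋=(3.4610,-8.6344) cross=-35.285
θ=7°:   branch + wants cross > 0 → take C=(4.5241,8.8782) (cross=35.285)
θ=7°: ex = (C−B)/|BC| = (0.2821,0.9594); ey = (-0.9594,0.2821)
θ=7°: P = B + 1.20·ex + 0.66·ey = (1.6904,1.5812)
θ=137°: B = A + 2.00·(cos137°, sin137°) = (-1.4627, 1.3640)
θ=137°: |BD| = 7.5863
θ=137°: circle(B,9.00) ∩ circle(D,9.00): a=3.7932, h=8.1616
θ=137°:   candidates: C₊=(3.7361,8.7106) cross=61.917; C₋=(0.8012,-7.3466) cross=-61.917
θ=137°:   branch + wants cross > 0 → take C=(3.7361,8.7106) (cross=61.917)
θ=137°: ex = (C−B)/|BC| = (0.5776,0.8163); ey = (-0.8163,0.5776)
θ=137°: P = B + 1.20·ex + 0.66·ey = (-1.3083,2.7248)

θ=7°: 1.69 1.58
θ=137°: -1.31 2.72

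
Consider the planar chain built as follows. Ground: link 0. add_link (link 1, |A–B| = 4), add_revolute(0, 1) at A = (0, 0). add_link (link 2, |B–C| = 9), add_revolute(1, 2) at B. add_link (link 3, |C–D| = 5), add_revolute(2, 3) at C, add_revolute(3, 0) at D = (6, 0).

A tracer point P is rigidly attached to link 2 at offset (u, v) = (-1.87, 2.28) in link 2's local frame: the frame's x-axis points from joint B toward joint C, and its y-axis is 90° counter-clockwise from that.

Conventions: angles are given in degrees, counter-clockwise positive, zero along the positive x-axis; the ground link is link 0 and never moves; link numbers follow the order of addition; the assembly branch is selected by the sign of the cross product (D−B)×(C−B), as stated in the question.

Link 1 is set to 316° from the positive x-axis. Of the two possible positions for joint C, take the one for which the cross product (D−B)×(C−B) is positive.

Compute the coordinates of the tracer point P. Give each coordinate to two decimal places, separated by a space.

A=(0,0), D=(6.00,0)
B = A + 4.00·(cos316°, sin316°) = (2.8774, -2.7786)
|BD| = 4.1799
circle(B,9.00) ∩ circle(D,5.00): a=8.7887, h=1.9389
  candidates: C₊=(8.1541,4.5122) cross=8.105; C₋=(10.7319,1.6152) cross=-8.105
  branch + wants cross > 0 → take C=(8.1541,4.5122) (cross=8.105)
ex = (C−B)/|BC| = (0.5863,0.8101); ey = (-0.8101,0.5863)
P = B + -1.87·ex + 2.28·ey = (-0.0660,-2.9567)

-0.07 -2.96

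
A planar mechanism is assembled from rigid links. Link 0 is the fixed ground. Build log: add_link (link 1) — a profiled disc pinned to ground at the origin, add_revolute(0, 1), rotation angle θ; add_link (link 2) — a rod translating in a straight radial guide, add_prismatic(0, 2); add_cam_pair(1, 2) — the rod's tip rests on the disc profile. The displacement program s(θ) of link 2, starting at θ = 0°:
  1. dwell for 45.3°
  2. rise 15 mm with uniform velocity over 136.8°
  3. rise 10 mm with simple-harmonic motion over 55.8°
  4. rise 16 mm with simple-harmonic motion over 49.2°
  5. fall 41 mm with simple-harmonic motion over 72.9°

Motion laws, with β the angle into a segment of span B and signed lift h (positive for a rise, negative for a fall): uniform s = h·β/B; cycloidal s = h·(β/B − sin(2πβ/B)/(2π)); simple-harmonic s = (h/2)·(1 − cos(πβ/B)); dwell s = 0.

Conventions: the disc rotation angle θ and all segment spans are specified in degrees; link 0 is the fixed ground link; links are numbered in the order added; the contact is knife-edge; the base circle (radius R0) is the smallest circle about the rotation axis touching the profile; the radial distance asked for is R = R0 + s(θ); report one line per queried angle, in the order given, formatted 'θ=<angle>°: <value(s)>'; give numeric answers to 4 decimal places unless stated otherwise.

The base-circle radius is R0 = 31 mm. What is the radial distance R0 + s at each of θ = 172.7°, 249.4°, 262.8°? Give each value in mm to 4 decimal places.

seg 1 [0°–45.3°] dwell: s stays 0.0000
seg 2 [45.3°–182.1°] uniform, h=15: θ=172.7° here. β=127.4, B=136.8. 15·127.4/136.8 = 13.9693 → s = 13.9693
seg 2 [45.3°–182.1°] uniform, h=15: full span → s += 15 → s = 15.0000
seg 3 [182.1°–237.9°] simple-harmonic, h=10: full span → s += 10 → s = 25.0000
seg 4 [237.9°–287.1°] simple-harmonic, h=16: θ=249.4° here. β=11.5, B=49.2. 16/2·(1 − cos(π·0.2337)) = 2.0617 → s = 27.0617
seg 4 [237.9°–287.1°] simple-harmonic, h=16: θ=262.8° here. β=24.9, B=49.2. 16/2·(1 − cos(π·0.5061)) = 8.1532 → s = 33.1532
θ=172.7°: R = R0 + s = 31 + 13.9693 = 44.9693
θ=249.4°: R = R0 + s = 31 + 27.0617 = 58.0617
θ=262.8°: R = R0 + s = 31 + 33.1532 = 64.1532

θ=172.7°: 44.9693
θ=249.4°: 58.0617
θ=262.8°: 64.1532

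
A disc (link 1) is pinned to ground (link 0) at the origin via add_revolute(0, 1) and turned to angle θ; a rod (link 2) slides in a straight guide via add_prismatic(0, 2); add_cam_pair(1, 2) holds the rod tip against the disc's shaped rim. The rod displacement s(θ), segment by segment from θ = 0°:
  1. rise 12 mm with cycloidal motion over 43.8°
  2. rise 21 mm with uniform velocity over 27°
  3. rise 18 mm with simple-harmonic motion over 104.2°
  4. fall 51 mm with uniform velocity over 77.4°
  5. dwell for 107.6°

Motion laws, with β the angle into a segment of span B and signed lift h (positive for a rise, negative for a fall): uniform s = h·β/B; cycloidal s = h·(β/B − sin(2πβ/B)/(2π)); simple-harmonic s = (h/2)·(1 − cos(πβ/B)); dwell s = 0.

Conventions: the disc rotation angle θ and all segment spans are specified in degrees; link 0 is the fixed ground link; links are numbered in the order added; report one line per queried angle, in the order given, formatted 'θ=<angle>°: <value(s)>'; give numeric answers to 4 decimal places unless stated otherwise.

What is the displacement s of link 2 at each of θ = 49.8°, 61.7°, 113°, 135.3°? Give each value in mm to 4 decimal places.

segment 1 (0° to 43.8°, cycloidal, h = 12) is passed completely: s = 0.0000 + (12) = 12.0000
θ = 49.8° falls in segment 2 (43.8° to 70.8°, uniform, h = 21): β = 49.8 − 43.8 = 6°, B = 27°; Δs = 21·6/27 = 4.6667; s = 12.0000 + 4.6667 = 16.6667
θ = 61.7° falls in segment 2 (43.8° to 70.8°, uniform, h = 21): β = 61.7 − 43.8 = 17.9°, B = 27°; Δs = 21·17.9/27 = 13.9222; s = 12.0000 + 13.9222 = 25.9222
segment 2 (43.8° to 70.8°, uniform, h = 21) is passed completely: s = 12.0000 + (21) = 33.0000
θ = 113° falls in segment 3 (70.8° to 175°, simple-harmonic, h = 18): β = 113 − 70.8 = 42.2°, B = 104.2°; Δs = 18/2·(1 − cos(π·0.4050)) = 6.3534; s = 33.0000 + 6.3534 = 39.3534
θ = 135.3° falls in segment 3 (70.8° to 175°, simple-harmonic, h = 18): β = 135.3 − 70.8 = 64.5°, B = 104.2°; Δs = 18/2·(1 − cos(π·0.6190)) = 12.2869; s = 33.0000 + 12.2869 = 45.2869

θ=49.8°: 16.6667
θ=61.7°: 25.9222
θ=113°: 39.3534
θ=135.3°: 45.2869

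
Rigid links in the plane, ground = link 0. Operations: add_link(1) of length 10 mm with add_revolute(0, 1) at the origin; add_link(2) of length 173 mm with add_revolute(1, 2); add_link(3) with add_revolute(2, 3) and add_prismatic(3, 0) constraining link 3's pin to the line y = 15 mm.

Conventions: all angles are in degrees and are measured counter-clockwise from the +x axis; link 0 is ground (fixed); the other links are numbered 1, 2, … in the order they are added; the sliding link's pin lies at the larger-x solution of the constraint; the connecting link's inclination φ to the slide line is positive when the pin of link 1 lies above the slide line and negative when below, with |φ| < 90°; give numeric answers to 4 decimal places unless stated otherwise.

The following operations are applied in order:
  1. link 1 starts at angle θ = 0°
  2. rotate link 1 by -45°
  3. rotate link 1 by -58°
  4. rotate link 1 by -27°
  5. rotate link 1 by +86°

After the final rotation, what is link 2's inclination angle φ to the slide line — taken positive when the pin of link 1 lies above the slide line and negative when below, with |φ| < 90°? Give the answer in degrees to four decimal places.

geometry: r = 10 mm, L = 173 mm, e = 15 mm; θ starts at 0°
rotate link 1 by -45°: θ ← 0° -45° = -45°
rotate link 1 by -58°: θ ← -45° -58° = -103°
rotate link 1 by -27°: θ ← -103° -27° = -130°
rotate link 1 by +86°: θ ← -130° +86° = -44°
h = r sin θ − e = -6.946584 − 15 = -21.946584
sin φ = h / L = -21.946584 / 173 = -0.12685887
φ = arcsin(-0.12685887) = -7.288116°

-7.2881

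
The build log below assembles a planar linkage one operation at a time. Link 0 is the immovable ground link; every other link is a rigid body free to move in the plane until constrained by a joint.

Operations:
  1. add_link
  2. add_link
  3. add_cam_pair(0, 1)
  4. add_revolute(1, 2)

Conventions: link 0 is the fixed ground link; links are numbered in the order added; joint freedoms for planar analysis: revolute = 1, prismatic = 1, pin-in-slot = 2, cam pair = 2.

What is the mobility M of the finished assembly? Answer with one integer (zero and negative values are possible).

(L,J1,J2)=(1,0,0); link0 fixed
link1: (2,0,0)
link2: (3,0,0)
C 0-1 [J2]: (3,0,1)
R 1-2 [J1]: (3,1,1)
Grübler: 3·2 − 2·1 − 1 = 3

M = 3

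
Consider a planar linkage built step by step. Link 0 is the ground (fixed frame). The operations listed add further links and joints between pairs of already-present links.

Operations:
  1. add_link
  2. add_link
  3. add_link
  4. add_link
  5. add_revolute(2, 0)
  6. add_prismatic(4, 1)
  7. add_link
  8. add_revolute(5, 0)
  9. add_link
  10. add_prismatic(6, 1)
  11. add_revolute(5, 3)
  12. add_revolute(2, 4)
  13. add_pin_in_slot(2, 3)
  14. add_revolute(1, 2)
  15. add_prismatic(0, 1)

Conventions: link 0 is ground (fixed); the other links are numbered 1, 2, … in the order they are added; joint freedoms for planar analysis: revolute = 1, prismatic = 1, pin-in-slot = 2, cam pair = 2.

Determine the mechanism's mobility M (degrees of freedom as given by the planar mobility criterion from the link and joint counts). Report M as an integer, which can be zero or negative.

ground; <1,0,0>
#1 <2,0,0>
#2 <3,0,0>
#3 <4,0,0>
#4 <5,0,0>
R:2↔0 J1 <5,1,0>
P:4↔1 J1 <5,2,0>
#5 <6,2,0>
R:5↔0 J1 <6,3,0>
#6 <7,3,0>
P:6↔1 J1 <7,4,0>
R:5↔3 J1 <7,5,0>
R:2↔4 J1 <7,6,0>
PS:2↔3 J2 <7,6,1>
R:1↔2 J1 <7,7,1>
P:0↔1 J1 <7,8,1>
3×6 − 2×8 − 1×1 = 1

M = 1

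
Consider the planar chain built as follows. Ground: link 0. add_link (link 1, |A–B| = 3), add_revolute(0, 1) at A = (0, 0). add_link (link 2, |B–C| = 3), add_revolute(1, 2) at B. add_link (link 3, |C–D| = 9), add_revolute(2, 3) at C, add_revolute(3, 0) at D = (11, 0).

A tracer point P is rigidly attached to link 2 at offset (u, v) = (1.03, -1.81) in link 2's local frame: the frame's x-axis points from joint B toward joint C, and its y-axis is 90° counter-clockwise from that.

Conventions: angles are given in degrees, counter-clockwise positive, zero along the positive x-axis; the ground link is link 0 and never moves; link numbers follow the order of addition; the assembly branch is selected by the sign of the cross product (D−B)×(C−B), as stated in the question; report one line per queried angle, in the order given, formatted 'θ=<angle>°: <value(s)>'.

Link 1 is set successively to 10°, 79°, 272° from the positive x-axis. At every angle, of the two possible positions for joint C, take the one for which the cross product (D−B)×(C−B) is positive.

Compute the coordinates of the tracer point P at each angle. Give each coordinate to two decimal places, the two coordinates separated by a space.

A=(0,0), D=(11.00,0)
θ=10°: B = A + 3.00·(cos10°, sin10°) = (2.9544, 0.5209)
θ=10°: |BD| = 8.0624
θ=10°: circle(B,3.00) ∩ circle(D,9.00): a=-0.4339, h=2.9684
θ=10°:   candidates: C₊=(2.7132,3.5112) cross=23.933; C₋=(2.3296,-2.4133) cross=-23.933
θ=10°:   branch + wants cross > 0 → take C=(2.7132,3.5112) (cross=23.933)
θ=10°: ex = (C−B)/|BC| = (-0.0804,0.9968); ey = (-0.9968,-0.0804)
θ=10°: P = B + 1.03·ex + -1.81·ey = (4.6757,1.6932)
θ=79°: B = A + 3.00·(cos79°, sin79°) = (0.5724, 2.9449)
θ=79°: |BD| = 10.8354
θ=79°: circle(B,3.00) ∩ circle(D,9.00): a=2.0953, h=2.1470
θ=79°:   candidates: C₊=(3.1724,4.4416) cross=23.264; C₋=(2.0053,0.3092) cross=-23.264
θ=79°:   branch + wants cross > 0 → take C=(3.1724,4.4416) (cross=23.264)
θ=79°: ex = (C−B)/|BC| = (0.8666,0.4989); ey = (-0.4989,0.8666)
θ=79°: P = B + 1.03·ex + -1.81·ey = (2.3681,1.8901)
θ=272°: B = A + 3.00·(cos272°, sin272°) = (0.1047, -2.9982)
θ=272°: |BD| = 11.3003
θ=272°: circle(B,3.00) ∩ circle(D,9.00): a=2.4644, h=1.7108
θ=272°:   candidates: C₊=(2.0269,-0.6949) cross=19.332; C₋=(2.9347,-3.9938) cross=-19.332
θ=272°:   branch + wants cross > 0 → take C=(2.0269,-0.6949) (cross=19.332)
θ=272°: ex = (C−B)/|BC| = (0.6407,0.7678); ey = (-0.7678,0.6407)
θ=272°: P = B + 1.03·ex + -1.81·ey = (2.1543,-3.3671)

θ=10°: 4.68 1.69
θ=79°: 2.37 1.89
θ=272°: 2.15 -3.37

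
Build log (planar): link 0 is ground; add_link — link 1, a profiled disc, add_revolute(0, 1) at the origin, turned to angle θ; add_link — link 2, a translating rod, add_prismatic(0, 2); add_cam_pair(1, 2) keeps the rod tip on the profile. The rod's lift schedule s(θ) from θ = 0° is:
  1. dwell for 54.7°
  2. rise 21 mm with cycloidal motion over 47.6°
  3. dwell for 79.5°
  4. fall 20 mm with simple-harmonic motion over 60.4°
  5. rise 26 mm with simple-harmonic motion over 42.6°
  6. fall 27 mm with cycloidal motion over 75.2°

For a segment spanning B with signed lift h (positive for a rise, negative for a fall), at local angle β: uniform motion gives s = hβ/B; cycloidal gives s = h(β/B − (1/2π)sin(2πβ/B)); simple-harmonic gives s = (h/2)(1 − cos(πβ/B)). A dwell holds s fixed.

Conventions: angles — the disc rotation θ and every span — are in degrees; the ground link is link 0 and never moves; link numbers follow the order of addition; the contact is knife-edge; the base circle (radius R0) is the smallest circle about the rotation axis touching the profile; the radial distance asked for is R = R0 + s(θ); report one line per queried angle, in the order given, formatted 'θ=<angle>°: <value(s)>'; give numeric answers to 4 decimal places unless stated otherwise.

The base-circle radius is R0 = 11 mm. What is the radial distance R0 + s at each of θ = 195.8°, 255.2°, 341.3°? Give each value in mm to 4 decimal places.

seg 1 [0°–54.7°] dwell: s stays 0.0000
seg 2 [54.7°–102.3°] cycloidal, h=21: full span → s += 21 → s = 21.0000
seg 3 [102.3°–181.8°] dwell: s stays 21.0000
seg 4 [181.8°–242.2°] simple-harmonic, h=-20: θ=195.8° here. β=14, B=60.4. -20/2·(1 − cos(π·0.2318)) = -2.5362 → s = 18.4638
seg 4 [181.8°–242.2°] simple-harmonic, h=-20: full span → s += -20 → s = 1.0000
seg 5 [242.2°–284.8°] simple-harmonic, h=26: θ=255.2° here. β=13, B=42.6. 26/2·(1 − cos(π·0.3052)) = 5.5304 → s = 6.5304
seg 5 [242.2°–284.8°] simple-harmonic, h=26: full span → s += 26 → s = 27.0000
seg 6 [284.8°–360°] cycloidal, h=-27: θ=341.3° here. β=56.5, B=75.2. -27·(0.7513 − sin(2π·0.7513)/(2π)) = -24.5829 → s = 2.4171
θ=195.8°: R = R0 + s = 11 + 18.4638 = 29.4638
θ=255.2°: R = R0 + s = 11 + 6.5304 = 17.5304
θ=341.3°: R = R0 + s = 11 + 2.4171 = 13.4171

θ=195.8°: 29.4638
θ=255.2°: 17.5304
θ=341.3°: 13.4171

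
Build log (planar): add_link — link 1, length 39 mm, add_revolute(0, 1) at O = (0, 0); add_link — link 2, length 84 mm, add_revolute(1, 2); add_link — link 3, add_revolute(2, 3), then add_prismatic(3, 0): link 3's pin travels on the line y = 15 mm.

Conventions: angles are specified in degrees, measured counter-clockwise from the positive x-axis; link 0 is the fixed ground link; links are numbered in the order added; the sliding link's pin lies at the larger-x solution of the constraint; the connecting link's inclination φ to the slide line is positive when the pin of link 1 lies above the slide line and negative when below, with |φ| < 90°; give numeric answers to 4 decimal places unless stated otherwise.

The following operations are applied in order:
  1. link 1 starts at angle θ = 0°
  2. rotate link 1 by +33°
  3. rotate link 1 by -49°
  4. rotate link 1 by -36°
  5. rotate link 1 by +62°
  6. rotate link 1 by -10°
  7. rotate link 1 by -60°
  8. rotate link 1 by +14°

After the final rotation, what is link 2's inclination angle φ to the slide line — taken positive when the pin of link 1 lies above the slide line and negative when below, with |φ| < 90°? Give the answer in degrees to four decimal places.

geometry: r = 39 mm, L = 84 mm, e = 15 mm; θ starts at 0°
rotate link 1 by +33°: θ ← 0° +33° = 33°
rotate link 1 by -49°: θ ← 33° -49° = -16°
rotate link 1 by -36°: θ ← -16° -36° = -52°
rotate link 1 by +62°: θ ← -52° +62° = 10°
rotate link 1 by -10°: θ ← 10° -10° = 0°
rotate link 1 by -60°: θ ← 0° -60° = -60°
rotate link 1 by +14°: θ ← -60° +14° = -46°
h = r sin θ − e = -28.054252 − 15 = -43.054252
sin φ = h / L = -43.054252 / 84 = -0.51255062
φ = arcsin(-0.51255062) = -30.833875°

-30.8339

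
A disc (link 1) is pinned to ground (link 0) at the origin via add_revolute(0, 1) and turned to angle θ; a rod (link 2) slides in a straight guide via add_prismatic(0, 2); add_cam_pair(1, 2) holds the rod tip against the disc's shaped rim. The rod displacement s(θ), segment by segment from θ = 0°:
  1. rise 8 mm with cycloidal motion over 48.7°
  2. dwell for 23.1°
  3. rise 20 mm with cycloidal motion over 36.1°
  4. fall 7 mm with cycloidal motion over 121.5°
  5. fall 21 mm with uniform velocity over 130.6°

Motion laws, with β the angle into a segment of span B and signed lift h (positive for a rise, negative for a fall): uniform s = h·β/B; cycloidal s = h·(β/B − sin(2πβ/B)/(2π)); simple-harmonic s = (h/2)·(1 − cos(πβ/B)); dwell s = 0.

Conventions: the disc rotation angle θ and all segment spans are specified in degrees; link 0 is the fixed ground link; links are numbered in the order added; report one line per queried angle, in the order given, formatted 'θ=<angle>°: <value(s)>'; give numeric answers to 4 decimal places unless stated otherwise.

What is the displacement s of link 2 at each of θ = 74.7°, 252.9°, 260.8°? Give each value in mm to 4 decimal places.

segment 1 (0° to 48.7°, cycloidal, h = 8) is passed completely: s = 0.0000 + (8) = 8.0000
segment 2 (48.7° to 71.8°, dwell): s unchanged at 8.0000
θ = 74.7° falls in segment 3 (71.8° to 107.9°, cycloidal, h = 20): β = 74.7 − 71.8 = 2.9°, B = 36.1°; Δs = 20·(0.0803 − sin(2π·0.0803)/(2π)) = 0.0674; s = 8.0000 + 0.0674 = 8.0674
segment 3 (71.8° to 107.9°, cycloidal, h = 20) is passed completely: s = 8.0000 + (20) = 28.0000
segment 4 (107.9° to 229.4°, cycloidal, h = -7) is passed completely: s = 28.0000 + (-7) = 21.0000
θ = 252.9° falls in segment 5 (229.4° to 360°, uniform, h = -21): β = 252.9 − 229.4 = 23.5°, B = 130.6°; Δs = -21·23.5/130.6 = -3.7787; s = 21.0000 − 3.7787 = 17.2213
θ = 260.8° falls in segment 5 (229.4° to 360°, uniform, h = -21): β = 260.8 − 229.4 = 31.4°, B = 130.6°; Δs = -21·31.4/130.6 = -5.0490; s = 21.0000 − 5.0490 = 15.9510

θ=74.7°: 8.0674
θ=252.9°: 17.2213
θ=260.8°: 15.9510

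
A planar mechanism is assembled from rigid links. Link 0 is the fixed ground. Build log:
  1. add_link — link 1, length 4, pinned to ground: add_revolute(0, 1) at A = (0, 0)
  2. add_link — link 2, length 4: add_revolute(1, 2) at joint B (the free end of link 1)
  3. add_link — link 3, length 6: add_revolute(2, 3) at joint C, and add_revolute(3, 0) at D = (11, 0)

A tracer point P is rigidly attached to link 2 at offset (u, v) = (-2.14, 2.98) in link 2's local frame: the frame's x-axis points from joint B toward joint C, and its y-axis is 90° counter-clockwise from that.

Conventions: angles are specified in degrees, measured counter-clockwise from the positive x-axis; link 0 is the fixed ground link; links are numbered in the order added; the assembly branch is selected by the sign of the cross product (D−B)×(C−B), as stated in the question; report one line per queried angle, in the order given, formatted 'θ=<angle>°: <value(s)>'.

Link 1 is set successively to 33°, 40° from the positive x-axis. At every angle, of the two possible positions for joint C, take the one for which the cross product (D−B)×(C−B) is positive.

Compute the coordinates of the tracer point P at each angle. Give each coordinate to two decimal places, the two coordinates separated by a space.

A=(0,0), D=(11.00,0)
θ=33°: B = A + 4.00·(cos33°, sin33°) = (3.3547, 2.1786)
θ=33°: |BD| = 7.9497
θ=33°: circle(B,4.00) ∩ circle(D,6.00): a=2.7169, h=2.9357
θ=33°:   candidates: C₊=(6.7721,4.2573) cross=23.338; C₋=(5.1631,-1.3893) cross=-23.338
θ=33°:   branch + wants cross > 0 → take C=(6.7721,4.2573) (cross=23.338)
θ=33°: ex = (C−B)/|BC| = (0.8544,0.5197); ey = (-0.5197,0.8544)
θ=33°: P = B + -2.14·ex + 2.98·ey = (-0.0223,3.6124)
θ=40°: B = A + 4.00·(cos40°, sin40°) = (3.0642, 2.5712)
θ=40°: |BD| = 8.3419
θ=40°: circle(B,4.00) ∩ circle(D,6.00): a=2.9722, h=2.6769
θ=40°:   candidates: C₊=(6.7168,4.2017) cross=22.331; C₋=(5.0666,-0.8915) cross=-22.331
θ=40°:   branch + wants cross > 0 → take C=(6.7168,4.2017) (cross=22.331)
θ=40°: ex = (C−B)/|BC| = (0.9131,0.4076); ey = (-0.4076,0.9131)
θ=40°: P = B + -2.14·ex + 2.98·ey = (-0.1047,4.4200)

θ=33°: -0.02 3.61
θ=40°: -0.10 4.42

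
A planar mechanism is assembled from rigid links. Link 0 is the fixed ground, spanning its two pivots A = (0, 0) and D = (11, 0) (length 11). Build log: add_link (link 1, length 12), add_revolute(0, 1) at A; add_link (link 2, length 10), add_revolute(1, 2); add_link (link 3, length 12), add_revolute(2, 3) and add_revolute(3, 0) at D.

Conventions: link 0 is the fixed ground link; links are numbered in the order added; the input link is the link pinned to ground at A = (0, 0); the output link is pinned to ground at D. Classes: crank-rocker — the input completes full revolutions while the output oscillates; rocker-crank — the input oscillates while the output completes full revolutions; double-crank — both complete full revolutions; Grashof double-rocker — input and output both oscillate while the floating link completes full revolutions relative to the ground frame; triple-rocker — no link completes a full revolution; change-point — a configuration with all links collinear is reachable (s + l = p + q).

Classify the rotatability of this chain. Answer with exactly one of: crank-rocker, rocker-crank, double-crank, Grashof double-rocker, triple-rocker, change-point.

lengths: ground=11, input=12, coupler=10, output=12
sorted: s=10 (shortest), l=12 (longest), p+q=23
s + l = 22 vs p + q = 23
s + l < p + q (Grashof) with shortest = coupler link → Grashof double-rocker

Grashof double-rocker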